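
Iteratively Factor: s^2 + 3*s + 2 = (s + 2)*(s + 1)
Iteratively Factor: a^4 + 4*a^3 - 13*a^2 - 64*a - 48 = (a - 4)*(a^3 + 8*a^2 + 19*a + 12) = (a - 4)*(a + 4)*(a^2 + 4*a + 3) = (a - 4)*(a + 1)*(a + 4)*(a + 3)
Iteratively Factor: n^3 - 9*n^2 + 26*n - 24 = (n - 3)*(n^2 - 6*n + 8) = (n - 3)*(n - 2)*(n - 4)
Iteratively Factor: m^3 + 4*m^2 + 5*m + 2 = (m + 2)*(m^2 + 2*m + 1) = (m + 1)*(m + 2)*(m + 1)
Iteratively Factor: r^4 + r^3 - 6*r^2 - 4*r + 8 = (r + 2)*(r^3 - r^2 - 4*r + 4) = (r + 2)^2*(r^2 - 3*r + 2) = (r - 1)*(r + 2)^2*(r - 2)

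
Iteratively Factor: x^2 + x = (x)*(x + 1)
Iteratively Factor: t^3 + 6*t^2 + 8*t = (t + 2)*(t^2 + 4*t) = (t + 2)*(t + 4)*(t)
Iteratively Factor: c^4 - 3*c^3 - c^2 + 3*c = (c - 1)*(c^3 - 2*c^2 - 3*c) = (c - 1)*(c + 1)*(c^2 - 3*c) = (c - 3)*(c - 1)*(c + 1)*(c)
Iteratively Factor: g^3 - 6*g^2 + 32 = (g - 4)*(g^2 - 2*g - 8) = (g - 4)^2*(g + 2)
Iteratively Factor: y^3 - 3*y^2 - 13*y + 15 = (y - 5)*(y^2 + 2*y - 3) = (y - 5)*(y - 1)*(y + 3)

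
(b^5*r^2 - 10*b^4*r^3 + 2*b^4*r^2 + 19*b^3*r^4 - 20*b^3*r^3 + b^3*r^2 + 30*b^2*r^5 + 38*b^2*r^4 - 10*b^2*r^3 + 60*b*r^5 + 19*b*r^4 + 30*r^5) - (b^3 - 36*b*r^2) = b^5*r^2 - 10*b^4*r^3 + 2*b^4*r^2 + 19*b^3*r^4 - 20*b^3*r^3 + b^3*r^2 - b^3 + 30*b^2*r^5 + 38*b^2*r^4 - 10*b^2*r^3 + 60*b*r^5 + 19*b*r^4 + 36*b*r^2 + 30*r^5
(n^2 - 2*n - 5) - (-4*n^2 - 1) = 5*n^2 - 2*n - 4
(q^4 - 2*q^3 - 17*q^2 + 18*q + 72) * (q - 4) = q^5 - 6*q^4 - 9*q^3 + 86*q^2 - 288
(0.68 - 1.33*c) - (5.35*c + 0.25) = 0.43 - 6.68*c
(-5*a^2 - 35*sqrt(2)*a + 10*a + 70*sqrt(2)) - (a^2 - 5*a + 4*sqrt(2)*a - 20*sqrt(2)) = -6*a^2 - 39*sqrt(2)*a + 15*a + 90*sqrt(2)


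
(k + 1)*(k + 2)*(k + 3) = k^3 + 6*k^2 + 11*k + 6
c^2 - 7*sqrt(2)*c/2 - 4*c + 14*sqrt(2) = (c - 4)*(c - 7*sqrt(2)/2)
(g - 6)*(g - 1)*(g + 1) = g^3 - 6*g^2 - g + 6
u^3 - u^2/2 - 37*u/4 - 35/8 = (u - 7/2)*(u + 1/2)*(u + 5/2)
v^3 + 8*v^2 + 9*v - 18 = (v - 1)*(v + 3)*(v + 6)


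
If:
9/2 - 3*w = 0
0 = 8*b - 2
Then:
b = 1/4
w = 3/2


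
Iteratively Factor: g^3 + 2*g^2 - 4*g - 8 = (g + 2)*(g^2 - 4) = (g + 2)^2*(g - 2)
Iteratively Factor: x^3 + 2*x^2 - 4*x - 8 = (x + 2)*(x^2 - 4) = (x - 2)*(x + 2)*(x + 2)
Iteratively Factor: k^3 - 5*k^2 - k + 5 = (k + 1)*(k^2 - 6*k + 5) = (k - 1)*(k + 1)*(k - 5)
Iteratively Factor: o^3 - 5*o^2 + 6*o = (o - 3)*(o^2 - 2*o) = (o - 3)*(o - 2)*(o)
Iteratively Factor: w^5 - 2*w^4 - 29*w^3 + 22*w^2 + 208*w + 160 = (w + 4)*(w^4 - 6*w^3 - 5*w^2 + 42*w + 40) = (w - 5)*(w + 4)*(w^3 - w^2 - 10*w - 8) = (w - 5)*(w + 1)*(w + 4)*(w^2 - 2*w - 8) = (w - 5)*(w - 4)*(w + 1)*(w + 4)*(w + 2)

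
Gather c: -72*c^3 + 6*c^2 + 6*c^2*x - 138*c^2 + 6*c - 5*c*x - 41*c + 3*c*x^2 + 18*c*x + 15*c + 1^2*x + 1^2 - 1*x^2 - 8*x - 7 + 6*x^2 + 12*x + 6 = -72*c^3 + c^2*(6*x - 132) + c*(3*x^2 + 13*x - 20) + 5*x^2 + 5*x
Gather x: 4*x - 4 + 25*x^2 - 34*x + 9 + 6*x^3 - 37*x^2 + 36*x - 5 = 6*x^3 - 12*x^2 + 6*x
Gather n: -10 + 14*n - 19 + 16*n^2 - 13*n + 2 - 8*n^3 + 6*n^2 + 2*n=-8*n^3 + 22*n^2 + 3*n - 27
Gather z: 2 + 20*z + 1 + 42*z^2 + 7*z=42*z^2 + 27*z + 3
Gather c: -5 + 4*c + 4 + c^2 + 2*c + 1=c^2 + 6*c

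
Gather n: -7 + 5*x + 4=5*x - 3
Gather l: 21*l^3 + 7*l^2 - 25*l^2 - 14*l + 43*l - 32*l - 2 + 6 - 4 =21*l^3 - 18*l^2 - 3*l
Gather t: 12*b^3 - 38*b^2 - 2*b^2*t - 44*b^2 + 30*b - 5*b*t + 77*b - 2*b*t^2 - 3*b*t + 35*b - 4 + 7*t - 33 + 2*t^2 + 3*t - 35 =12*b^3 - 82*b^2 + 142*b + t^2*(2 - 2*b) + t*(-2*b^2 - 8*b + 10) - 72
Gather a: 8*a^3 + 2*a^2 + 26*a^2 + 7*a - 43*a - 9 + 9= 8*a^3 + 28*a^2 - 36*a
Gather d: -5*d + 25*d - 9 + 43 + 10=20*d + 44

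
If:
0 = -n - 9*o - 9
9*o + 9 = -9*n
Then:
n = 0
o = -1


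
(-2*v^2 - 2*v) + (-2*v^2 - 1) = -4*v^2 - 2*v - 1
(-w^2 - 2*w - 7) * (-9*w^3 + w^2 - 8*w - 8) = 9*w^5 + 17*w^4 + 69*w^3 + 17*w^2 + 72*w + 56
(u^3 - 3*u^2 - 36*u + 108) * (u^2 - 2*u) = u^5 - 5*u^4 - 30*u^3 + 180*u^2 - 216*u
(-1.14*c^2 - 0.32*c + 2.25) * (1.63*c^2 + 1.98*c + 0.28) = -1.8582*c^4 - 2.7788*c^3 + 2.7147*c^2 + 4.3654*c + 0.63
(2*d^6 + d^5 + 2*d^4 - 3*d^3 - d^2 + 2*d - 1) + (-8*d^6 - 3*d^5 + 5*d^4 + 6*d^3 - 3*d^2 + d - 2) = -6*d^6 - 2*d^5 + 7*d^4 + 3*d^3 - 4*d^2 + 3*d - 3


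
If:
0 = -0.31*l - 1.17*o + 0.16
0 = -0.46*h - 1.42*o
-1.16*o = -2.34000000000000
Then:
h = -6.23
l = -7.10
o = 2.02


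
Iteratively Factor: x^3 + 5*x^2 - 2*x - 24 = (x + 4)*(x^2 + x - 6) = (x + 3)*(x + 4)*(x - 2)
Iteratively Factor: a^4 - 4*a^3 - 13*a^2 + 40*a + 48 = (a + 3)*(a^3 - 7*a^2 + 8*a + 16) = (a - 4)*(a + 3)*(a^2 - 3*a - 4) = (a - 4)*(a + 1)*(a + 3)*(a - 4)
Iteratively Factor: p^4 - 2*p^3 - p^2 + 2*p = (p)*(p^3 - 2*p^2 - p + 2) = p*(p - 2)*(p^2 - 1) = p*(p - 2)*(p + 1)*(p - 1)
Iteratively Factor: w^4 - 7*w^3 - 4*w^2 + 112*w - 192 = (w - 3)*(w^3 - 4*w^2 - 16*w + 64) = (w - 3)*(w + 4)*(w^2 - 8*w + 16) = (w - 4)*(w - 3)*(w + 4)*(w - 4)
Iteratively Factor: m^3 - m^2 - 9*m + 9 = (m - 3)*(m^2 + 2*m - 3) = (m - 3)*(m - 1)*(m + 3)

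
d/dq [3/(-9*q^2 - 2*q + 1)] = 6*(9*q + 1)/(9*q^2 + 2*q - 1)^2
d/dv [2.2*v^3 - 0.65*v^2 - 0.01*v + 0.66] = 6.6*v^2 - 1.3*v - 0.01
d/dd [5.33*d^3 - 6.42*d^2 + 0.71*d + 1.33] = 15.99*d^2 - 12.84*d + 0.71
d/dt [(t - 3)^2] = 2*t - 6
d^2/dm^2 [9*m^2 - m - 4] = 18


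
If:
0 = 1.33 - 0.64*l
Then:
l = 2.08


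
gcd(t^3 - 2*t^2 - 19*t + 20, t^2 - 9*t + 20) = t - 5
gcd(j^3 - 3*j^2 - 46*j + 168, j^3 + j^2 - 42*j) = j^2 + j - 42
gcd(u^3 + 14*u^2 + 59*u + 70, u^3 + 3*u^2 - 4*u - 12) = u + 2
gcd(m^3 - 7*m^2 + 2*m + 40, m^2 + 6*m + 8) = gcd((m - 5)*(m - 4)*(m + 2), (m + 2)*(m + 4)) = m + 2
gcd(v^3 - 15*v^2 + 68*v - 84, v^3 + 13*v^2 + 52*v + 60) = 1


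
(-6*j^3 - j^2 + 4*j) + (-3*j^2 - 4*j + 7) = -6*j^3 - 4*j^2 + 7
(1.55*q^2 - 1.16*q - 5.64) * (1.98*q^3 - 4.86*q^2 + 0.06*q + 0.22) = 3.069*q^5 - 9.8298*q^4 - 5.4366*q^3 + 27.6818*q^2 - 0.5936*q - 1.2408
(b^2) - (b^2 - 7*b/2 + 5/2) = 7*b/2 - 5/2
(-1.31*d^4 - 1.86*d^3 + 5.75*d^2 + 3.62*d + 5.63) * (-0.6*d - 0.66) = 0.786*d^5 + 1.9806*d^4 - 2.2224*d^3 - 5.967*d^2 - 5.7672*d - 3.7158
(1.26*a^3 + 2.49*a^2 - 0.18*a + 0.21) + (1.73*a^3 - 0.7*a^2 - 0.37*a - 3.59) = 2.99*a^3 + 1.79*a^2 - 0.55*a - 3.38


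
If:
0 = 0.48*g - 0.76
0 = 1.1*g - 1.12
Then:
No Solution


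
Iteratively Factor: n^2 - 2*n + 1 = (n - 1)*(n - 1)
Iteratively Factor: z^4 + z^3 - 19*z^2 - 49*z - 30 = (z + 2)*(z^3 - z^2 - 17*z - 15) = (z + 2)*(z + 3)*(z^2 - 4*z - 5) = (z + 1)*(z + 2)*(z + 3)*(z - 5)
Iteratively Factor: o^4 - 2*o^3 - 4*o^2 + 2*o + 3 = (o - 1)*(o^3 - o^2 - 5*o - 3) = (o - 1)*(o + 1)*(o^2 - 2*o - 3) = (o - 3)*(o - 1)*(o + 1)*(o + 1)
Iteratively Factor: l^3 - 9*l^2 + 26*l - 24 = (l - 3)*(l^2 - 6*l + 8) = (l - 4)*(l - 3)*(l - 2)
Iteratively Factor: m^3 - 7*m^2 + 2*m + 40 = (m - 4)*(m^2 - 3*m - 10) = (m - 5)*(m - 4)*(m + 2)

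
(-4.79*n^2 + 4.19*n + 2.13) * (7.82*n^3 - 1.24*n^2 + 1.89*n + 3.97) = -37.4578*n^5 + 38.7054*n^4 + 2.4079*n^3 - 13.7384*n^2 + 20.66*n + 8.4561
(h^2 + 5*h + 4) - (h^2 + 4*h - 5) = h + 9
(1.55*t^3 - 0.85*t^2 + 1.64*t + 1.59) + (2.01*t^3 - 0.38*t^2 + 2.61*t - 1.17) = 3.56*t^3 - 1.23*t^2 + 4.25*t + 0.42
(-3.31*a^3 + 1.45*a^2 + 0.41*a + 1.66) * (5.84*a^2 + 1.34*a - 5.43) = -19.3304*a^5 + 4.0326*a^4 + 22.3107*a^3 + 2.3703*a^2 - 0.00189999999999957*a - 9.0138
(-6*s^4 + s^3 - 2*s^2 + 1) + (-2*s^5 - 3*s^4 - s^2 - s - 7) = -2*s^5 - 9*s^4 + s^3 - 3*s^2 - s - 6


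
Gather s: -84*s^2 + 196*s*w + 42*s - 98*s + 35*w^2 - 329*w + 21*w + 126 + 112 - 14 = -84*s^2 + s*(196*w - 56) + 35*w^2 - 308*w + 224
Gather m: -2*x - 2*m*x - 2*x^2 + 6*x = -2*m*x - 2*x^2 + 4*x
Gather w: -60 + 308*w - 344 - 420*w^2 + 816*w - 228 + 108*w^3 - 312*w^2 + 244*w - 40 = 108*w^3 - 732*w^2 + 1368*w - 672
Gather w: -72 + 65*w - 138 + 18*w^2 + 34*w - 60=18*w^2 + 99*w - 270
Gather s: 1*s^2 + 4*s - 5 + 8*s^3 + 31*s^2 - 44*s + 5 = 8*s^3 + 32*s^2 - 40*s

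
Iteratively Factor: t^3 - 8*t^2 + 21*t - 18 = (t - 3)*(t^2 - 5*t + 6) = (t - 3)^2*(t - 2)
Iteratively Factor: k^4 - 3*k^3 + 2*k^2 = (k - 1)*(k^3 - 2*k^2) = k*(k - 1)*(k^2 - 2*k) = k*(k - 2)*(k - 1)*(k)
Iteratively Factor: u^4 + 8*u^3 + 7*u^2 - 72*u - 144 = (u + 4)*(u^3 + 4*u^2 - 9*u - 36) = (u + 3)*(u + 4)*(u^2 + u - 12) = (u - 3)*(u + 3)*(u + 4)*(u + 4)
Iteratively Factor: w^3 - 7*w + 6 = (w - 1)*(w^2 + w - 6) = (w - 1)*(w + 3)*(w - 2)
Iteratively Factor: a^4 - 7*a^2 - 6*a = (a)*(a^3 - 7*a - 6) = a*(a + 1)*(a^2 - a - 6) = a*(a + 1)*(a + 2)*(a - 3)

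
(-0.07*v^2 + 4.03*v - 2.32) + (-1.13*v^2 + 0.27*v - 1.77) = -1.2*v^2 + 4.3*v - 4.09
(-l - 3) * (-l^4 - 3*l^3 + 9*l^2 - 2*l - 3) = l^5 + 6*l^4 - 25*l^2 + 9*l + 9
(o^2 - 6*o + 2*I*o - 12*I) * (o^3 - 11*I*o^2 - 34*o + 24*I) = o^5 - 6*o^4 - 9*I*o^4 - 12*o^3 + 54*I*o^3 + 72*o^2 - 44*I*o^2 - 48*o + 264*I*o + 288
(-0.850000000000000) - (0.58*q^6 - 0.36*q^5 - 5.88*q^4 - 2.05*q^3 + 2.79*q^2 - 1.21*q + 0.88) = -0.58*q^6 + 0.36*q^5 + 5.88*q^4 + 2.05*q^3 - 2.79*q^2 + 1.21*q - 1.73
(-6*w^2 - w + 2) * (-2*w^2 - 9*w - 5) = 12*w^4 + 56*w^3 + 35*w^2 - 13*w - 10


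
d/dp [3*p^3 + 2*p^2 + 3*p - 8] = 9*p^2 + 4*p + 3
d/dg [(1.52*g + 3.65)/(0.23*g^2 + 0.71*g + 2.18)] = (-0.3496*g^2 - 1.679*g + 0.7221)/(0.0529*g^4 + 0.3266*g^3 + 1.5069*g^2 + 3.0956*g + 4.7524)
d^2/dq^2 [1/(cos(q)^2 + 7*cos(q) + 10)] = (-4*sin(q)^4 + 11*sin(q)^2 + 385*cos(q)/4 - 21*cos(3*q)/4 + 71)/((cos(q) + 2)^3*(cos(q) + 5)^3)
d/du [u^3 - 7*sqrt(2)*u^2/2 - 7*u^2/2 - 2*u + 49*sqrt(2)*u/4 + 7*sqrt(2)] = 3*u^2 - 7*sqrt(2)*u - 7*u - 2 + 49*sqrt(2)/4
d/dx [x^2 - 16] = 2*x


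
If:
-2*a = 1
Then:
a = -1/2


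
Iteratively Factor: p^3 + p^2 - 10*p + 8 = (p - 1)*(p^2 + 2*p - 8) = (p - 1)*(p + 4)*(p - 2)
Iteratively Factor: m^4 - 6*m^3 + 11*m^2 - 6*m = (m - 3)*(m^3 - 3*m^2 + 2*m) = (m - 3)*(m - 2)*(m^2 - m) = (m - 3)*(m - 2)*(m - 1)*(m)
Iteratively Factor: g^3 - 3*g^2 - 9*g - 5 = (g + 1)*(g^2 - 4*g - 5) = (g + 1)^2*(g - 5)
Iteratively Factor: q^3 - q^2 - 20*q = (q - 5)*(q^2 + 4*q) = q*(q - 5)*(q + 4)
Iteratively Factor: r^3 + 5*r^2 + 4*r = (r + 4)*(r^2 + r) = r*(r + 4)*(r + 1)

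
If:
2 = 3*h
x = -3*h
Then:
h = 2/3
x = -2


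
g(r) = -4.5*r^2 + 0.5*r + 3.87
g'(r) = 0.5 - 9.0*r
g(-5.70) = -145.18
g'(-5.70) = 51.80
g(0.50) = 3.00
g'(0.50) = -4.00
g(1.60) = -6.85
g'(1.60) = -13.90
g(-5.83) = -152.00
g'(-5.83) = 52.97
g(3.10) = -37.82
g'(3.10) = -27.40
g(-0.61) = 1.89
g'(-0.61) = 5.99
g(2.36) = -20.01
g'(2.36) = -20.74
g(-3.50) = -53.00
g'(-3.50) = 32.00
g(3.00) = -35.13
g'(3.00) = -26.50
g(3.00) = -35.13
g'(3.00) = -26.50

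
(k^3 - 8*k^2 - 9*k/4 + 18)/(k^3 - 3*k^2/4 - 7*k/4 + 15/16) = 4*(2*k^2 - 13*k - 24)/(8*k^2 + 6*k - 5)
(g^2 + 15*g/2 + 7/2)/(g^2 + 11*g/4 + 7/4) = 2*(2*g^2 + 15*g + 7)/(4*g^2 + 11*g + 7)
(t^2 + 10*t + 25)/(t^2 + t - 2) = (t^2 + 10*t + 25)/(t^2 + t - 2)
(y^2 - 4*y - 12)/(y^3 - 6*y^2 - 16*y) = (y - 6)/(y*(y - 8))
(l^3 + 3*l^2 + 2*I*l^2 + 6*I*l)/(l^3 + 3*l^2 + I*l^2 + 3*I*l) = (l + 2*I)/(l + I)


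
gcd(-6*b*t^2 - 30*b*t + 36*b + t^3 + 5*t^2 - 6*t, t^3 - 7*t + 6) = t - 1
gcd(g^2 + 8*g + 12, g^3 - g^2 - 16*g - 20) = g + 2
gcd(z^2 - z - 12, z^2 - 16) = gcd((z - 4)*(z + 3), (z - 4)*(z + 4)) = z - 4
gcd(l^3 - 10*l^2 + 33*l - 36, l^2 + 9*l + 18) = 1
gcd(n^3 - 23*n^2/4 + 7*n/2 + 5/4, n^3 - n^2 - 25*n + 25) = n^2 - 6*n + 5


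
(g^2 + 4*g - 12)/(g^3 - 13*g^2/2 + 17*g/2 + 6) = 2*(g^2 + 4*g - 12)/(2*g^3 - 13*g^2 + 17*g + 12)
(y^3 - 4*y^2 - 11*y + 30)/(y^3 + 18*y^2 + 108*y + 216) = (y^3 - 4*y^2 - 11*y + 30)/(y^3 + 18*y^2 + 108*y + 216)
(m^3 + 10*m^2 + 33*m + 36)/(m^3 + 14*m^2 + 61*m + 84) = (m + 3)/(m + 7)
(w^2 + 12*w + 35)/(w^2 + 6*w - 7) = (w + 5)/(w - 1)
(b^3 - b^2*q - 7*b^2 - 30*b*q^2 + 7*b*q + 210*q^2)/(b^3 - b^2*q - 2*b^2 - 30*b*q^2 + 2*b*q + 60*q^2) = (b - 7)/(b - 2)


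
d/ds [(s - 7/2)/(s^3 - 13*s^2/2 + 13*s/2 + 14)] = (3 - 2*s)/(s^4 - 6*s^3 + s^2 + 24*s + 16)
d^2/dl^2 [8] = 0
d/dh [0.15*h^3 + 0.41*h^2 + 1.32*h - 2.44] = 0.45*h^2 + 0.82*h + 1.32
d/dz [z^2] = 2*z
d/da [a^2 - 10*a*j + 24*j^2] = 2*a - 10*j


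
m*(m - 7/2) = m^2 - 7*m/2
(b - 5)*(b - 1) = b^2 - 6*b + 5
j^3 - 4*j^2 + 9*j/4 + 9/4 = (j - 3)*(j - 3/2)*(j + 1/2)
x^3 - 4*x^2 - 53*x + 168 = (x - 8)*(x - 3)*(x + 7)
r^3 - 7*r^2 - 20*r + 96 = (r - 8)*(r - 3)*(r + 4)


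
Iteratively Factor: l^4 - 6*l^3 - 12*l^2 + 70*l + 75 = (l - 5)*(l^3 - l^2 - 17*l - 15) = (l - 5)^2*(l^2 + 4*l + 3) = (l - 5)^2*(l + 3)*(l + 1)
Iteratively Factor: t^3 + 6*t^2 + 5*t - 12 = (t + 3)*(t^2 + 3*t - 4) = (t + 3)*(t + 4)*(t - 1)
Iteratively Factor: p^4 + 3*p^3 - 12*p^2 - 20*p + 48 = (p + 4)*(p^3 - p^2 - 8*p + 12) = (p + 3)*(p + 4)*(p^2 - 4*p + 4) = (p - 2)*(p + 3)*(p + 4)*(p - 2)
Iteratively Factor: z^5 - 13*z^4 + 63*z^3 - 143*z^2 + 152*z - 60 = (z - 3)*(z^4 - 10*z^3 + 33*z^2 - 44*z + 20) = (z - 5)*(z - 3)*(z^3 - 5*z^2 + 8*z - 4) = (z - 5)*(z - 3)*(z - 1)*(z^2 - 4*z + 4) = (z - 5)*(z - 3)*(z - 2)*(z - 1)*(z - 2)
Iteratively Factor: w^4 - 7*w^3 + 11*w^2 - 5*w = (w - 1)*(w^3 - 6*w^2 + 5*w) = w*(w - 1)*(w^2 - 6*w + 5) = w*(w - 1)^2*(w - 5)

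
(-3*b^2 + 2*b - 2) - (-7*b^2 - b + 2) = 4*b^2 + 3*b - 4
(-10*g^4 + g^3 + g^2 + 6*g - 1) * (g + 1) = -10*g^5 - 9*g^4 + 2*g^3 + 7*g^2 + 5*g - 1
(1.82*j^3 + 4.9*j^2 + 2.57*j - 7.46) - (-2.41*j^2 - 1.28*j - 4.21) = 1.82*j^3 + 7.31*j^2 + 3.85*j - 3.25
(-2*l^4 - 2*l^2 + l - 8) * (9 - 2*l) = 4*l^5 - 18*l^4 + 4*l^3 - 20*l^2 + 25*l - 72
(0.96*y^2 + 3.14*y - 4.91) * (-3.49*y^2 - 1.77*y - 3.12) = -3.3504*y^4 - 12.6578*y^3 + 8.5829*y^2 - 1.1061*y + 15.3192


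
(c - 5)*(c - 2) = c^2 - 7*c + 10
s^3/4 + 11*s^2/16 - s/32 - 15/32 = (s/4 + 1/4)*(s - 3/4)*(s + 5/2)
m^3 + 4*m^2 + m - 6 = (m - 1)*(m + 2)*(m + 3)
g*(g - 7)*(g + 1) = g^3 - 6*g^2 - 7*g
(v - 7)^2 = v^2 - 14*v + 49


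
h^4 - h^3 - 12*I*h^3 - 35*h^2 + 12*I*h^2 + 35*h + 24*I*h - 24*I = (h - 1)*(h - 8*I)*(h - 3*I)*(h - I)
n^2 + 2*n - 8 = (n - 2)*(n + 4)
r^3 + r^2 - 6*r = r*(r - 2)*(r + 3)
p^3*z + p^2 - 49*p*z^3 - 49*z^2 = (p - 7*z)*(p + 7*z)*(p*z + 1)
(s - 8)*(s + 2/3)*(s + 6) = s^3 - 4*s^2/3 - 148*s/3 - 32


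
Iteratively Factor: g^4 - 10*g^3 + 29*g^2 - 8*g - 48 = (g - 3)*(g^3 - 7*g^2 + 8*g + 16) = (g - 4)*(g - 3)*(g^2 - 3*g - 4) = (g - 4)^2*(g - 3)*(g + 1)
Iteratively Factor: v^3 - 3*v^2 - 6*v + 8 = (v - 1)*(v^2 - 2*v - 8) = (v - 4)*(v - 1)*(v + 2)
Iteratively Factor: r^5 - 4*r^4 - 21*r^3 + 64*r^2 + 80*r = (r + 1)*(r^4 - 5*r^3 - 16*r^2 + 80*r) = (r - 4)*(r + 1)*(r^3 - r^2 - 20*r) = r*(r - 4)*(r + 1)*(r^2 - r - 20) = r*(r - 5)*(r - 4)*(r + 1)*(r + 4)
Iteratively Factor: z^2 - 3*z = (z)*(z - 3)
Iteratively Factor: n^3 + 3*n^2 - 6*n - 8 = (n + 1)*(n^2 + 2*n - 8) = (n + 1)*(n + 4)*(n - 2)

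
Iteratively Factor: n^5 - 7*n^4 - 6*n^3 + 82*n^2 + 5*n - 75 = (n - 5)*(n^4 - 2*n^3 - 16*n^2 + 2*n + 15) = (n - 5)*(n - 1)*(n^3 - n^2 - 17*n - 15) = (n - 5)*(n - 1)*(n + 3)*(n^2 - 4*n - 5) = (n - 5)*(n - 1)*(n + 1)*(n + 3)*(n - 5)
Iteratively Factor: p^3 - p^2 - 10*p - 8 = (p + 2)*(p^2 - 3*p - 4) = (p - 4)*(p + 2)*(p + 1)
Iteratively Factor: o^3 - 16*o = (o + 4)*(o^2 - 4*o) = o*(o + 4)*(o - 4)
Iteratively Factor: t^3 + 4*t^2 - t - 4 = (t + 4)*(t^2 - 1) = (t - 1)*(t + 4)*(t + 1)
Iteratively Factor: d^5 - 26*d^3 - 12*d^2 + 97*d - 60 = (d + 4)*(d^4 - 4*d^3 - 10*d^2 + 28*d - 15) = (d + 3)*(d + 4)*(d^3 - 7*d^2 + 11*d - 5) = (d - 1)*(d + 3)*(d + 4)*(d^2 - 6*d + 5) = (d - 5)*(d - 1)*(d + 3)*(d + 4)*(d - 1)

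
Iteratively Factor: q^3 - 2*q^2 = (q)*(q^2 - 2*q) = q*(q - 2)*(q)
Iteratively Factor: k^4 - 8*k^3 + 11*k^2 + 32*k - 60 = (k + 2)*(k^3 - 10*k^2 + 31*k - 30) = (k - 3)*(k + 2)*(k^2 - 7*k + 10) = (k - 3)*(k - 2)*(k + 2)*(k - 5)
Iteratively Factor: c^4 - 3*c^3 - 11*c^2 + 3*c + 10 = (c - 1)*(c^3 - 2*c^2 - 13*c - 10) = (c - 5)*(c - 1)*(c^2 + 3*c + 2) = (c - 5)*(c - 1)*(c + 1)*(c + 2)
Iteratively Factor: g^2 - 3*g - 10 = (g + 2)*(g - 5)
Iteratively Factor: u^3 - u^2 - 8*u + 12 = (u - 2)*(u^2 + u - 6) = (u - 2)*(u + 3)*(u - 2)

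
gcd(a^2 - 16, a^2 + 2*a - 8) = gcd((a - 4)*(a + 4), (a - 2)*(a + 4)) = a + 4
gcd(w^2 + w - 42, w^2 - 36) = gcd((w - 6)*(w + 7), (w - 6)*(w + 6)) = w - 6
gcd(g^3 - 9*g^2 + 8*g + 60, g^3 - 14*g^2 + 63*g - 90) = g^2 - 11*g + 30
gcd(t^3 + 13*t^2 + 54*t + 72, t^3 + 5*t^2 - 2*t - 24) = t^2 + 7*t + 12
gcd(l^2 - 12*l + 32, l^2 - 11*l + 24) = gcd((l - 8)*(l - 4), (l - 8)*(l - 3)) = l - 8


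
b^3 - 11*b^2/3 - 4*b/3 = b*(b - 4)*(b + 1/3)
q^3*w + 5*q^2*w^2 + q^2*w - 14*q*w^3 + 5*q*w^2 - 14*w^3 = (q - 2*w)*(q + 7*w)*(q*w + w)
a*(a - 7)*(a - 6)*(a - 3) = a^4 - 16*a^3 + 81*a^2 - 126*a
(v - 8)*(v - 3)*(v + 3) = v^3 - 8*v^2 - 9*v + 72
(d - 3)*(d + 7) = d^2 + 4*d - 21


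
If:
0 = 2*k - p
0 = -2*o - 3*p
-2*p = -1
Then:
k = 1/4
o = -3/4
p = 1/2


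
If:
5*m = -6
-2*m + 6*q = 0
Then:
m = -6/5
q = -2/5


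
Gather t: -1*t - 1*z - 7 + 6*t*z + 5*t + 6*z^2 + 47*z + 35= t*(6*z + 4) + 6*z^2 + 46*z + 28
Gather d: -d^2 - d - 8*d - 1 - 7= -d^2 - 9*d - 8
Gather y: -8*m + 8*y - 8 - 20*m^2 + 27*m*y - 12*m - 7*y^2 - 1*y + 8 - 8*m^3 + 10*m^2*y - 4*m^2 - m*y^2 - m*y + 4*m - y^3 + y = -8*m^3 - 24*m^2 - 16*m - y^3 + y^2*(-m - 7) + y*(10*m^2 + 26*m + 8)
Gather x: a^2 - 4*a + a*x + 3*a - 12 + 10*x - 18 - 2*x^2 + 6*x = a^2 - a - 2*x^2 + x*(a + 16) - 30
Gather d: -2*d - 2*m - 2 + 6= -2*d - 2*m + 4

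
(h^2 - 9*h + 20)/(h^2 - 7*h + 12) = (h - 5)/(h - 3)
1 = 1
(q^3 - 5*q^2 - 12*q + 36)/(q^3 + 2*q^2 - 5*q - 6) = (q - 6)/(q + 1)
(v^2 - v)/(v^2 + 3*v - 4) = v/(v + 4)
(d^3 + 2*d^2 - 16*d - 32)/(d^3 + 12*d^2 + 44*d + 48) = (d - 4)/(d + 6)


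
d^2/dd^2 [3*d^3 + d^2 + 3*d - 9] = 18*d + 2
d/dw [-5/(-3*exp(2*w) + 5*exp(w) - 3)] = (25 - 30*exp(w))*exp(w)/(3*exp(2*w) - 5*exp(w) + 3)^2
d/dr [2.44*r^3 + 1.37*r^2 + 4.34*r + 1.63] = 7.32*r^2 + 2.74*r + 4.34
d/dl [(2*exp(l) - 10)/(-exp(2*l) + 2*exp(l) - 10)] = 2*(exp(l) - 10)*exp(2*l)/(exp(4*l) - 4*exp(3*l) + 24*exp(2*l) - 40*exp(l) + 100)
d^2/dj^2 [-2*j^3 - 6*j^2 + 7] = -12*j - 12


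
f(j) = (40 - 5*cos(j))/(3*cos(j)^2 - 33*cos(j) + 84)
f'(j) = (40 - 5*cos(j))*(6*sin(j)*cos(j) - 33*sin(j))/(3*cos(j)^2 - 33*cos(j) + 84)^2 + 5*sin(j)/(3*cos(j)^2 - 33*cos(j) + 84)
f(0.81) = 0.58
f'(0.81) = -0.14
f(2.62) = 0.39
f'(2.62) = -0.04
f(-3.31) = 0.38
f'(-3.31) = -0.01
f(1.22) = 0.52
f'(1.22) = -0.14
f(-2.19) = 0.41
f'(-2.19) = 0.08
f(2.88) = 0.38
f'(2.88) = -0.02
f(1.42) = 0.50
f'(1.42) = -0.14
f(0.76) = 0.59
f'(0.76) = -0.13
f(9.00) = 0.38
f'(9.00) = -0.03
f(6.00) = 0.64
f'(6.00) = 0.06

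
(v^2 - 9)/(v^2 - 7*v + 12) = (v + 3)/(v - 4)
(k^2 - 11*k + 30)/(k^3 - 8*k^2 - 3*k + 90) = 1/(k + 3)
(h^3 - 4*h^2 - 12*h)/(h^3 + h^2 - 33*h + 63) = h*(h^2 - 4*h - 12)/(h^3 + h^2 - 33*h + 63)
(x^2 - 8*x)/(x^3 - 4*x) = (x - 8)/(x^2 - 4)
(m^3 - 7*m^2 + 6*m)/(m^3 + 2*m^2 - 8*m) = (m^2 - 7*m + 6)/(m^2 + 2*m - 8)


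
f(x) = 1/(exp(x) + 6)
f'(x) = -exp(x)/(exp(x) + 6)^2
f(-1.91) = 0.16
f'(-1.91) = -0.00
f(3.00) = 0.04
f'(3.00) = -0.03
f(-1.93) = 0.16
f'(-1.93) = -0.00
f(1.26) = 0.10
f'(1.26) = -0.04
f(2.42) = 0.06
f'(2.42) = -0.04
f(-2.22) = 0.16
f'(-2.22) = -0.00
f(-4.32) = 0.17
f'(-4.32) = -0.00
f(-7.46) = 0.17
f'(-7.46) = -0.00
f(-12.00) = 0.17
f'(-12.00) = 0.00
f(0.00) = 0.14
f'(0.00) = -0.02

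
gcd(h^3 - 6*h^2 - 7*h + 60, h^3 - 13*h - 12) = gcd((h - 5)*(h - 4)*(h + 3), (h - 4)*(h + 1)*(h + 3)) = h^2 - h - 12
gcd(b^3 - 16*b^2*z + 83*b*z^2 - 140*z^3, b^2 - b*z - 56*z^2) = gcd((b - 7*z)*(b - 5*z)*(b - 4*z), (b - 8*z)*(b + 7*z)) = 1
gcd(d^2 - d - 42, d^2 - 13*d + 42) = d - 7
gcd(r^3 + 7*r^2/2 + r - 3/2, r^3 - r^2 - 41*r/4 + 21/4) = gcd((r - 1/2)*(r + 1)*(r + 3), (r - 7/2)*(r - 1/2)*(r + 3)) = r^2 + 5*r/2 - 3/2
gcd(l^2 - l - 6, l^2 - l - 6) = l^2 - l - 6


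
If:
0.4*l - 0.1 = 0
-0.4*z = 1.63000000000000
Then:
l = 0.25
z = -4.08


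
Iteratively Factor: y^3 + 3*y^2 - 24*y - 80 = (y - 5)*(y^2 + 8*y + 16) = (y - 5)*(y + 4)*(y + 4)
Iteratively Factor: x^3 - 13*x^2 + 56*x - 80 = (x - 5)*(x^2 - 8*x + 16) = (x - 5)*(x - 4)*(x - 4)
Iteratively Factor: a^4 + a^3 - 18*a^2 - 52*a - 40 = (a + 2)*(a^3 - a^2 - 16*a - 20) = (a - 5)*(a + 2)*(a^2 + 4*a + 4) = (a - 5)*(a + 2)^2*(a + 2)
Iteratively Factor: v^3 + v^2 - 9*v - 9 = (v + 1)*(v^2 - 9) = (v - 3)*(v + 1)*(v + 3)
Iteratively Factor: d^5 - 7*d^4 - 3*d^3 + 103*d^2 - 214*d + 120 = (d - 1)*(d^4 - 6*d^3 - 9*d^2 + 94*d - 120) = (d - 2)*(d - 1)*(d^3 - 4*d^2 - 17*d + 60) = (d - 3)*(d - 2)*(d - 1)*(d^2 - d - 20) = (d - 5)*(d - 3)*(d - 2)*(d - 1)*(d + 4)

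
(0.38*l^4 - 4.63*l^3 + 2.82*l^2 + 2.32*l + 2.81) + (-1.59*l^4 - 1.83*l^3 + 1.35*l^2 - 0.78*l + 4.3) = -1.21*l^4 - 6.46*l^3 + 4.17*l^2 + 1.54*l + 7.11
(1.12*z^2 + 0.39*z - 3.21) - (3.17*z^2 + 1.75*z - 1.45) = -2.05*z^2 - 1.36*z - 1.76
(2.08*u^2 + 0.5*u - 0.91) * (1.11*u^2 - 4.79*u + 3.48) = 2.3088*u^4 - 9.4082*u^3 + 3.8333*u^2 + 6.0989*u - 3.1668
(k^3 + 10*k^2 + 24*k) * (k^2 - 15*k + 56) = k^5 - 5*k^4 - 70*k^3 + 200*k^2 + 1344*k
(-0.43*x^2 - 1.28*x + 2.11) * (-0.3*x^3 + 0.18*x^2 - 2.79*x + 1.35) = 0.129*x^5 + 0.3066*x^4 + 0.3363*x^3 + 3.3705*x^2 - 7.6149*x + 2.8485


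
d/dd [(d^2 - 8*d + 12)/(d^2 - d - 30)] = 7/(d^2 + 10*d + 25)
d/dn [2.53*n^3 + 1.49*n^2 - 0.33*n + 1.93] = 7.59*n^2 + 2.98*n - 0.33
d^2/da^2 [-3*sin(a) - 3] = 3*sin(a)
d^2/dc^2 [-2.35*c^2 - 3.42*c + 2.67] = -4.70000000000000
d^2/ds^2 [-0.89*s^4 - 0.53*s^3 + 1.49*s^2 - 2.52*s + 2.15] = -10.68*s^2 - 3.18*s + 2.98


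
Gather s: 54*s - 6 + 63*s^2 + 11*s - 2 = 63*s^2 + 65*s - 8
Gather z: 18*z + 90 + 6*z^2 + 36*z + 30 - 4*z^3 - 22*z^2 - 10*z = -4*z^3 - 16*z^2 + 44*z + 120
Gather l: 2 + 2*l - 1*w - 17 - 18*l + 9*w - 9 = -16*l + 8*w - 24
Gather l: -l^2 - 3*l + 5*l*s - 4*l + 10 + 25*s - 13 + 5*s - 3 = -l^2 + l*(5*s - 7) + 30*s - 6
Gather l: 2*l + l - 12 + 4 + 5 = 3*l - 3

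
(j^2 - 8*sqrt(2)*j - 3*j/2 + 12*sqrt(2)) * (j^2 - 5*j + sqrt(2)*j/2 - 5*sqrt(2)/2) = j^4 - 15*sqrt(2)*j^3/2 - 13*j^3/2 - j^2/2 + 195*sqrt(2)*j^2/4 - 225*sqrt(2)*j/4 + 52*j - 60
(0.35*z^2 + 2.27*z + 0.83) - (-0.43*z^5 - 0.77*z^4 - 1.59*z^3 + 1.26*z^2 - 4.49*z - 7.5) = 0.43*z^5 + 0.77*z^4 + 1.59*z^3 - 0.91*z^2 + 6.76*z + 8.33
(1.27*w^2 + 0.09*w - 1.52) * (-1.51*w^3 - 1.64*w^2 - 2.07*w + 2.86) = -1.9177*w^5 - 2.2187*w^4 - 0.4813*w^3 + 5.9387*w^2 + 3.4038*w - 4.3472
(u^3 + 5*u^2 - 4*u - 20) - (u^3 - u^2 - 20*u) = 6*u^2 + 16*u - 20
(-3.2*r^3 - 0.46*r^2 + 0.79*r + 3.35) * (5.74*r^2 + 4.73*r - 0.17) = -18.368*r^5 - 17.7764*r^4 + 2.9028*r^3 + 23.0439*r^2 + 15.7112*r - 0.5695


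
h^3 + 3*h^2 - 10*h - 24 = (h - 3)*(h + 2)*(h + 4)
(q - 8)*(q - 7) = q^2 - 15*q + 56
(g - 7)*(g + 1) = g^2 - 6*g - 7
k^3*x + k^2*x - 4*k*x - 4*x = (k - 2)*(k + 2)*(k*x + x)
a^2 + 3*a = a*(a + 3)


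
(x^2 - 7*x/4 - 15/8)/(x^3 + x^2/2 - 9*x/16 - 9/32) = 4*(2*x - 5)/(8*x^2 - 2*x - 3)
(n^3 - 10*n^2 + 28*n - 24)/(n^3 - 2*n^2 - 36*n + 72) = (n - 2)/(n + 6)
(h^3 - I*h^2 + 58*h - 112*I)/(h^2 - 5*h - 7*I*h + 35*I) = (h^2 + 6*I*h + 16)/(h - 5)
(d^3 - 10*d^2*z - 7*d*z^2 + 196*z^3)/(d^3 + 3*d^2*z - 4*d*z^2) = (-d^2 + 14*d*z - 49*z^2)/(d*(-d + z))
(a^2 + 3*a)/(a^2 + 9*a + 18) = a/(a + 6)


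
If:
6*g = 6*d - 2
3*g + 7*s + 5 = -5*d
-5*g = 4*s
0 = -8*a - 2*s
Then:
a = 25/9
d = 83/9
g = 80/9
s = -100/9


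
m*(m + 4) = m^2 + 4*m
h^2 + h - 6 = (h - 2)*(h + 3)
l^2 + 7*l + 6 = (l + 1)*(l + 6)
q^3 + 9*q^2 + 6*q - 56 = (q - 2)*(q + 4)*(q + 7)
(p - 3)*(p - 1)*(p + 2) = p^3 - 2*p^2 - 5*p + 6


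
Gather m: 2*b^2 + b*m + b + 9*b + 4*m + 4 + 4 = 2*b^2 + 10*b + m*(b + 4) + 8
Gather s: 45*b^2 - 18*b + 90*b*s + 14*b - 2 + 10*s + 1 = 45*b^2 - 4*b + s*(90*b + 10) - 1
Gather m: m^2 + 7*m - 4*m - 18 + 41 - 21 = m^2 + 3*m + 2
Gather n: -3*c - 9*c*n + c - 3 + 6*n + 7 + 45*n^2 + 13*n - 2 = -2*c + 45*n^2 + n*(19 - 9*c) + 2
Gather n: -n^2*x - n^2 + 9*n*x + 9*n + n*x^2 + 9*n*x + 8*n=n^2*(-x - 1) + n*(x^2 + 18*x + 17)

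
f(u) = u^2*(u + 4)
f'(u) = u^2 + 2*u*(u + 4) = u*(3*u + 8)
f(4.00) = 128.00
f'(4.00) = 80.00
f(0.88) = 3.78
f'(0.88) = 9.36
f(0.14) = 0.08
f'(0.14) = 1.18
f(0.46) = 0.94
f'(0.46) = 4.31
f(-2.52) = 9.40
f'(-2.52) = -1.11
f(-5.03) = -26.06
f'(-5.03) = 35.66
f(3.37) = 83.70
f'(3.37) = 61.03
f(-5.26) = -34.86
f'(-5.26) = 40.92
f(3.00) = 63.00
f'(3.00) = 51.00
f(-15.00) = -2475.00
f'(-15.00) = 555.00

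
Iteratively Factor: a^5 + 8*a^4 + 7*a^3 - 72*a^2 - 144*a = (a)*(a^4 + 8*a^3 + 7*a^2 - 72*a - 144) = a*(a + 3)*(a^3 + 5*a^2 - 8*a - 48) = a*(a - 3)*(a + 3)*(a^2 + 8*a + 16) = a*(a - 3)*(a + 3)*(a + 4)*(a + 4)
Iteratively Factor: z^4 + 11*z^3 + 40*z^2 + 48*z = (z + 4)*(z^3 + 7*z^2 + 12*z) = (z + 4)^2*(z^2 + 3*z) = z*(z + 4)^2*(z + 3)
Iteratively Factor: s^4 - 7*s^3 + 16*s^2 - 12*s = (s - 3)*(s^3 - 4*s^2 + 4*s) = (s - 3)*(s - 2)*(s^2 - 2*s) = (s - 3)*(s - 2)^2*(s)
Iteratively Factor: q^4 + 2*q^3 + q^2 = (q + 1)*(q^3 + q^2) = q*(q + 1)*(q^2 + q) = q^2*(q + 1)*(q + 1)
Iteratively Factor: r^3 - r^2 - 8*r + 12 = (r + 3)*(r^2 - 4*r + 4) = (r - 2)*(r + 3)*(r - 2)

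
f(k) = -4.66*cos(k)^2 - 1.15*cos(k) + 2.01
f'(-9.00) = 3.03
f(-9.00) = -0.81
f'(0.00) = 0.00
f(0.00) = -3.80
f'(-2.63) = 3.42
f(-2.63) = -0.53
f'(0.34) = 3.31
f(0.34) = -3.22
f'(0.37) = 3.56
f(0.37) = -3.11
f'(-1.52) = -1.62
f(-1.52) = 1.94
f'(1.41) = 2.61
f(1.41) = 1.71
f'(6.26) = -0.24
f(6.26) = -3.80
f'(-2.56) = 3.65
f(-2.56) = -0.28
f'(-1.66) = -0.32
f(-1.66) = 2.08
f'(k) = 9.32*sin(k)*cos(k) + 1.15*sin(k)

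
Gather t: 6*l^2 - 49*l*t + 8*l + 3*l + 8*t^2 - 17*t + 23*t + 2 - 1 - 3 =6*l^2 + 11*l + 8*t^2 + t*(6 - 49*l) - 2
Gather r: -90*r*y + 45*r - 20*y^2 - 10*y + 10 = r*(45 - 90*y) - 20*y^2 - 10*y + 10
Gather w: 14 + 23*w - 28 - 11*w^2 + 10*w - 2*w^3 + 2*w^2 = -2*w^3 - 9*w^2 + 33*w - 14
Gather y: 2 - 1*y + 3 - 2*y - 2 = 3 - 3*y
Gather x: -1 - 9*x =-9*x - 1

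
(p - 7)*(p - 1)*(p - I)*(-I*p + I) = -I*p^4 - p^3 + 9*I*p^3 + 9*p^2 - 15*I*p^2 - 15*p + 7*I*p + 7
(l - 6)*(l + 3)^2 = l^3 - 27*l - 54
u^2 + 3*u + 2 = (u + 1)*(u + 2)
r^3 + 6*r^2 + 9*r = r*(r + 3)^2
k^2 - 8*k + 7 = (k - 7)*(k - 1)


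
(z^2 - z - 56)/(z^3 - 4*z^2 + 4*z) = (z^2 - z - 56)/(z*(z^2 - 4*z + 4))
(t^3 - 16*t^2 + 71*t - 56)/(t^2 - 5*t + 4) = (t^2 - 15*t + 56)/(t - 4)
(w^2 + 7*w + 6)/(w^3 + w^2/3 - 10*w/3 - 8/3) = 3*(w + 6)/(3*w^2 - 2*w - 8)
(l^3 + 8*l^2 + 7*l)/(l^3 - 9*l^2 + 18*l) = (l^2 + 8*l + 7)/(l^2 - 9*l + 18)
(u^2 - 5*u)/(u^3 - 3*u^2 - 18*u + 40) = u/(u^2 + 2*u - 8)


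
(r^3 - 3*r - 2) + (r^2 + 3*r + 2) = r^3 + r^2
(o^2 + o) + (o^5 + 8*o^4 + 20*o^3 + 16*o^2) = o^5 + 8*o^4 + 20*o^3 + 17*o^2 + o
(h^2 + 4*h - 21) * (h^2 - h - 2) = h^4 + 3*h^3 - 27*h^2 + 13*h + 42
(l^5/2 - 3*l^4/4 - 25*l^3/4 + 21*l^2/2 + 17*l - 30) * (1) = l^5/2 - 3*l^4/4 - 25*l^3/4 + 21*l^2/2 + 17*l - 30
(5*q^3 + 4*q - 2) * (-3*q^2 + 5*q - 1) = -15*q^5 + 25*q^4 - 17*q^3 + 26*q^2 - 14*q + 2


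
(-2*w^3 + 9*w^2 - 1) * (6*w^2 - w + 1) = -12*w^5 + 56*w^4 - 11*w^3 + 3*w^2 + w - 1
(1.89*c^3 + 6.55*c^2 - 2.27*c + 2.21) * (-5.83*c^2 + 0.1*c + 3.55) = -11.0187*c^5 - 37.9975*c^4 + 20.5986*c^3 + 10.1412*c^2 - 7.8375*c + 7.8455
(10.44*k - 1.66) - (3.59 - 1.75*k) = 12.19*k - 5.25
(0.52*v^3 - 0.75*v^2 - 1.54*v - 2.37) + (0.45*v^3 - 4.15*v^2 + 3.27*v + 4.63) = 0.97*v^3 - 4.9*v^2 + 1.73*v + 2.26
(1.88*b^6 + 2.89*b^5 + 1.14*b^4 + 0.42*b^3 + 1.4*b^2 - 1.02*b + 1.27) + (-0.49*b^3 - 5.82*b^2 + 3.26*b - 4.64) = 1.88*b^6 + 2.89*b^5 + 1.14*b^4 - 0.07*b^3 - 4.42*b^2 + 2.24*b - 3.37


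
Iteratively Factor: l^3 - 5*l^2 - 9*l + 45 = (l - 5)*(l^2 - 9) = (l - 5)*(l + 3)*(l - 3)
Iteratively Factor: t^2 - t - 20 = (t + 4)*(t - 5)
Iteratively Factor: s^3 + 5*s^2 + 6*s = (s)*(s^2 + 5*s + 6) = s*(s + 3)*(s + 2)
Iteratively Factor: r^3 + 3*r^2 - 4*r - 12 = (r + 2)*(r^2 + r - 6) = (r + 2)*(r + 3)*(r - 2)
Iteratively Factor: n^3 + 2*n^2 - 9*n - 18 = (n - 3)*(n^2 + 5*n + 6) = (n - 3)*(n + 3)*(n + 2)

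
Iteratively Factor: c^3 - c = (c)*(c^2 - 1) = c*(c + 1)*(c - 1)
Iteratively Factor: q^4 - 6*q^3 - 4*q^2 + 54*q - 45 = (q - 1)*(q^3 - 5*q^2 - 9*q + 45) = (q - 1)*(q + 3)*(q^2 - 8*q + 15) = (q - 3)*(q - 1)*(q + 3)*(q - 5)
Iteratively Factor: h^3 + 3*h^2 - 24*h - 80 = (h + 4)*(h^2 - h - 20) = (h + 4)^2*(h - 5)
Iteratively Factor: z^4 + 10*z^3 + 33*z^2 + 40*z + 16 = (z + 1)*(z^3 + 9*z^2 + 24*z + 16) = (z + 1)*(z + 4)*(z^2 + 5*z + 4) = (z + 1)*(z + 4)^2*(z + 1)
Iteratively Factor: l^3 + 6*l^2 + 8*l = (l)*(l^2 + 6*l + 8) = l*(l + 4)*(l + 2)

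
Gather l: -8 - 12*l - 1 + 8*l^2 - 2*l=8*l^2 - 14*l - 9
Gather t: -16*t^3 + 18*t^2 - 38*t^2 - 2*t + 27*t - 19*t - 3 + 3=-16*t^3 - 20*t^2 + 6*t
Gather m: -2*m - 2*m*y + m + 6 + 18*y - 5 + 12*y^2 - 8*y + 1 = m*(-2*y - 1) + 12*y^2 + 10*y + 2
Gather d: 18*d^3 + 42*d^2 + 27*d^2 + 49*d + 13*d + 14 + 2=18*d^3 + 69*d^2 + 62*d + 16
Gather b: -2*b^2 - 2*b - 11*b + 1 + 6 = -2*b^2 - 13*b + 7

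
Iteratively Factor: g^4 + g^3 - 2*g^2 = (g - 1)*(g^3 + 2*g^2) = (g - 1)*(g + 2)*(g^2) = g*(g - 1)*(g + 2)*(g)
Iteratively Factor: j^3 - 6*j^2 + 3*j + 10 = (j - 2)*(j^2 - 4*j - 5) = (j - 5)*(j - 2)*(j + 1)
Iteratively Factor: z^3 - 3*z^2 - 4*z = (z)*(z^2 - 3*z - 4) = z*(z + 1)*(z - 4)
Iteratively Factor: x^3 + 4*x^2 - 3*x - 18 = (x + 3)*(x^2 + x - 6) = (x - 2)*(x + 3)*(x + 3)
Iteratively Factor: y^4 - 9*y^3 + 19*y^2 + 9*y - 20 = (y - 4)*(y^3 - 5*y^2 - y + 5) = (y - 4)*(y - 1)*(y^2 - 4*y - 5) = (y - 4)*(y - 1)*(y + 1)*(y - 5)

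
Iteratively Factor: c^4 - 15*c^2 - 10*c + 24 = (c + 2)*(c^3 - 2*c^2 - 11*c + 12) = (c + 2)*(c + 3)*(c^2 - 5*c + 4) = (c - 1)*(c + 2)*(c + 3)*(c - 4)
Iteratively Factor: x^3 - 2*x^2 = (x)*(x^2 - 2*x) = x*(x - 2)*(x)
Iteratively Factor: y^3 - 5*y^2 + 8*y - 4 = (y - 1)*(y^2 - 4*y + 4) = (y - 2)*(y - 1)*(y - 2)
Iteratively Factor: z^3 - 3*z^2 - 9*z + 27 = (z + 3)*(z^2 - 6*z + 9) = (z - 3)*(z + 3)*(z - 3)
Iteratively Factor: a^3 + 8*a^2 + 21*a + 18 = (a + 3)*(a^2 + 5*a + 6) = (a + 3)^2*(a + 2)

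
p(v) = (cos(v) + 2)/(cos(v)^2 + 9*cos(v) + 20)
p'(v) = (2*sin(v)*cos(v) + 9*sin(v))*(cos(v) + 2)/(cos(v)^2 + 9*cos(v) + 20)^2 - sin(v)/(cos(v)^2 + 9*cos(v) + 20) = (cos(v)^2 + 4*cos(v) - 2)*sin(v)/(cos(v)^2 + 9*cos(v) + 20)^2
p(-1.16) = 0.10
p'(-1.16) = 0.00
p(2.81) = 0.09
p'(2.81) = -0.01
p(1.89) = 0.10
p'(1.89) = -0.01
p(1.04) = 0.10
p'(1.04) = 0.00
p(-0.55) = 0.10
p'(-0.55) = -0.00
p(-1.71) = 0.10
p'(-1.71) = 0.01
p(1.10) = 0.10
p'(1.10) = 0.00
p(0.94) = 0.10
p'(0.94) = 0.00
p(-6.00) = 0.10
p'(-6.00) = 0.00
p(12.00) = 0.10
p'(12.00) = 0.00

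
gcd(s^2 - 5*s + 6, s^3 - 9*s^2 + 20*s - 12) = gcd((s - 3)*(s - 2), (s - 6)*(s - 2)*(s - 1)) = s - 2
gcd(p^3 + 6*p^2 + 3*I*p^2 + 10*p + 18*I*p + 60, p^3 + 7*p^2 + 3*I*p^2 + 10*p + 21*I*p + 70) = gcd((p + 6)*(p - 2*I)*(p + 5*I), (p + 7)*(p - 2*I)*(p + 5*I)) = p^2 + 3*I*p + 10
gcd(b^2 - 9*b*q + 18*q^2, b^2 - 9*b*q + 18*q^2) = b^2 - 9*b*q + 18*q^2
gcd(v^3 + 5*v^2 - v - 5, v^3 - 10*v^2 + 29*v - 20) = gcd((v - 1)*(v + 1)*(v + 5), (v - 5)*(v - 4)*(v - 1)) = v - 1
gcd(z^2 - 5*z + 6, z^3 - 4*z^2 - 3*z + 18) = z - 3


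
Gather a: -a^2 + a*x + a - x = -a^2 + a*(x + 1) - x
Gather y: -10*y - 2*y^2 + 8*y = -2*y^2 - 2*y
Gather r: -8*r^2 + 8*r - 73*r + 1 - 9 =-8*r^2 - 65*r - 8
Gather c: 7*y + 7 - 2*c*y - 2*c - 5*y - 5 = c*(-2*y - 2) + 2*y + 2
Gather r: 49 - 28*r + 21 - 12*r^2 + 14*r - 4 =-12*r^2 - 14*r + 66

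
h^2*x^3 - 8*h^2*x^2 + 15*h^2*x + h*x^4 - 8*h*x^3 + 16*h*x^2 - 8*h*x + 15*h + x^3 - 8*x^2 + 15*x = (h + x)*(x - 5)*(x - 3)*(h*x + 1)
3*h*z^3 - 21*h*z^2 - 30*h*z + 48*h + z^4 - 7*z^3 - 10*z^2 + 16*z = (3*h + z)*(z - 8)*(z - 1)*(z + 2)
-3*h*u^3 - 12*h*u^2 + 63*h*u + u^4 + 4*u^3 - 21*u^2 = u*(-3*h + u)*(u - 3)*(u + 7)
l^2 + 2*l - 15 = (l - 3)*(l + 5)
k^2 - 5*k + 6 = (k - 3)*(k - 2)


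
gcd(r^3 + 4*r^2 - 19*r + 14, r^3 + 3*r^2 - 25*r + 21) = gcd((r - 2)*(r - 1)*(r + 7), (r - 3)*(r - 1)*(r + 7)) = r^2 + 6*r - 7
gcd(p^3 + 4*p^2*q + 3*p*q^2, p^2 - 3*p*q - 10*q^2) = 1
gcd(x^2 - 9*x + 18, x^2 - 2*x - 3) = x - 3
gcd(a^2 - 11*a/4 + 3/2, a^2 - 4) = a - 2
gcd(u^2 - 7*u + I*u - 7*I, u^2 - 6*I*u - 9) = 1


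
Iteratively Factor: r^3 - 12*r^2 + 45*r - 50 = (r - 2)*(r^2 - 10*r + 25) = (r - 5)*(r - 2)*(r - 5)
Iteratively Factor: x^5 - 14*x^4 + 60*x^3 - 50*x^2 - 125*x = (x - 5)*(x^4 - 9*x^3 + 15*x^2 + 25*x) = (x - 5)^2*(x^3 - 4*x^2 - 5*x) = (x - 5)^2*(x + 1)*(x^2 - 5*x) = (x - 5)^3*(x + 1)*(x)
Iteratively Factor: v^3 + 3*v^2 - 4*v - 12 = (v - 2)*(v^2 + 5*v + 6) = (v - 2)*(v + 3)*(v + 2)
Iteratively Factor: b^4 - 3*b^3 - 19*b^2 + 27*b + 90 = (b + 3)*(b^3 - 6*b^2 - b + 30) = (b - 3)*(b + 3)*(b^2 - 3*b - 10) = (b - 3)*(b + 2)*(b + 3)*(b - 5)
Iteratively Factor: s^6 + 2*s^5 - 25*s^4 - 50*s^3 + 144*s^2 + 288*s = (s + 4)*(s^5 - 2*s^4 - 17*s^3 + 18*s^2 + 72*s) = (s + 2)*(s + 4)*(s^4 - 4*s^3 - 9*s^2 + 36*s) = s*(s + 2)*(s + 4)*(s^3 - 4*s^2 - 9*s + 36) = s*(s + 2)*(s + 3)*(s + 4)*(s^2 - 7*s + 12) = s*(s - 4)*(s + 2)*(s + 3)*(s + 4)*(s - 3)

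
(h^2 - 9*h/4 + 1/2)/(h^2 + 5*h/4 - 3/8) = 2*(h - 2)/(2*h + 3)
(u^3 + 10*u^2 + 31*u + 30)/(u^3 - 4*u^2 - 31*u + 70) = (u^2 + 5*u + 6)/(u^2 - 9*u + 14)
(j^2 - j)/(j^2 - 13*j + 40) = j*(j - 1)/(j^2 - 13*j + 40)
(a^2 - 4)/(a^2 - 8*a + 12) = (a + 2)/(a - 6)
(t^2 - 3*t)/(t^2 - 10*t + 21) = t/(t - 7)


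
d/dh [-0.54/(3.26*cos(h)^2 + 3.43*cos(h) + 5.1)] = -(3.5208*cos(h) + 1.8522)*sin(h)/(3.26*cos(h)^2 + 3.43*cos(h) + 5.1)^2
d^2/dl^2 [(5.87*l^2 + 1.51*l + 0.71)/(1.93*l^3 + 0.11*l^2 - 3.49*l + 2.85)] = (43.730326*l^6 + 33.747594*l^5 + 270.89094*l^4 - 424.73402*l^3 - 139.353066*l^2 - 27.907854*l + 142.247152)/(7.189057*l^9 + 1.229217*l^8 - 38.929644*l^7 + 27.403664*l^6 + 74.026422*l^5 - 111.057582*l^4 - 2.04396400000001*l^3 + 106.82028*l^2 - 85.042575*l + 23.149125)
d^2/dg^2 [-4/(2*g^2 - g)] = 8*(2*g*(2*g - 1) - (4*g - 1)^2)/(g^3*(2*g - 1)^3)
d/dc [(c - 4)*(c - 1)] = 2*c - 5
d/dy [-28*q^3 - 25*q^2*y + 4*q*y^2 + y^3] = -25*q^2 + 8*q*y + 3*y^2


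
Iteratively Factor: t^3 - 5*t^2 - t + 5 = (t + 1)*(t^2 - 6*t + 5) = (t - 1)*(t + 1)*(t - 5)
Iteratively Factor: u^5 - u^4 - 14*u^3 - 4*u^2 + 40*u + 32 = (u + 2)*(u^4 - 3*u^3 - 8*u^2 + 12*u + 16) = (u - 4)*(u + 2)*(u^3 + u^2 - 4*u - 4) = (u - 4)*(u + 2)^2*(u^2 - u - 2) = (u - 4)*(u + 1)*(u + 2)^2*(u - 2)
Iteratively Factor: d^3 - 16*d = (d)*(d^2 - 16) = d*(d - 4)*(d + 4)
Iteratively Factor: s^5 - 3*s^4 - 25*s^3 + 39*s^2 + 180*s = (s + 3)*(s^4 - 6*s^3 - 7*s^2 + 60*s) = (s + 3)^2*(s^3 - 9*s^2 + 20*s) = s*(s + 3)^2*(s^2 - 9*s + 20) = s*(s - 4)*(s + 3)^2*(s - 5)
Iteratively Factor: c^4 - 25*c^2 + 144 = (c + 3)*(c^3 - 3*c^2 - 16*c + 48) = (c + 3)*(c + 4)*(c^2 - 7*c + 12) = (c - 4)*(c + 3)*(c + 4)*(c - 3)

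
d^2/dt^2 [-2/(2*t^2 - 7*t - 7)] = 4*(-4*t^2 + 14*t + (4*t - 7)^2 + 14)/(-2*t^2 + 7*t + 7)^3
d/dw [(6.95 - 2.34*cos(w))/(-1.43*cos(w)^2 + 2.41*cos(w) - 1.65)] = (3.3462*cos(w)^2 - 19.877*cos(w) + 12.8885)*sin(w)/(2.0449*cos(w)^4 - 6.8926*cos(w)^3 + 10.5271*cos(w)^2 - 7.953*cos(w) + 2.7225)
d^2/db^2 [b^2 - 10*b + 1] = 2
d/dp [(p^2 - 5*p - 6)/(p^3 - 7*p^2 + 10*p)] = (-p^4 + 10*p^3 - 7*p^2 - 84*p + 60)/(p^2*(p^4 - 14*p^3 + 69*p^2 - 140*p + 100))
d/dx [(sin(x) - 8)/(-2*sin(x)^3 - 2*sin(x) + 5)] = (4*sin(x)^3 - 48*sin(x)^2 - 11)*cos(x)/(2*sin(x)^3 + 2*sin(x) - 5)^2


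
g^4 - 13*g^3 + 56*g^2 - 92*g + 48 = (g - 6)*(g - 4)*(g - 2)*(g - 1)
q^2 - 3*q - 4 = (q - 4)*(q + 1)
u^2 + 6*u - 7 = (u - 1)*(u + 7)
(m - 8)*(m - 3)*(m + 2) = m^3 - 9*m^2 + 2*m + 48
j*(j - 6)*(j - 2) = j^3 - 8*j^2 + 12*j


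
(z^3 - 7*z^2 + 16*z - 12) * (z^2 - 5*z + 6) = z^5 - 12*z^4 + 57*z^3 - 134*z^2 + 156*z - 72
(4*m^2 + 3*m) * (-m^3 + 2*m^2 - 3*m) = -4*m^5 + 5*m^4 - 6*m^3 - 9*m^2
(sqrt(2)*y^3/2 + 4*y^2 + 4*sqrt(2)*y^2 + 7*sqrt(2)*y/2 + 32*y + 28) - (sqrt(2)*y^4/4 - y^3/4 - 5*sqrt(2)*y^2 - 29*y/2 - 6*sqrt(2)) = -sqrt(2)*y^4/4 + y^3/4 + sqrt(2)*y^3/2 + 4*y^2 + 9*sqrt(2)*y^2 + 7*sqrt(2)*y/2 + 93*y/2 + 6*sqrt(2) + 28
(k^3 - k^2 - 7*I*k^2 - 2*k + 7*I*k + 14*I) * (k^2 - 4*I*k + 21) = k^5 - k^4 - 11*I*k^4 - 9*k^3 + 11*I*k^3 + 7*k^2 - 125*I*k^2 + 14*k + 147*I*k + 294*I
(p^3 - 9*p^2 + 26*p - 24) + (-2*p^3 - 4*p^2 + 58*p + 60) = -p^3 - 13*p^2 + 84*p + 36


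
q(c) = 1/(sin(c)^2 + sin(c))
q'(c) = (-2*sin(c)*cos(c) - cos(c))/(sin(c)^2 + sin(c))^2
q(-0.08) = -13.60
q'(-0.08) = -154.91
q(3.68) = -4.00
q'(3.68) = -0.35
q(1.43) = 0.51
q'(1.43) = -0.11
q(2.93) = 3.94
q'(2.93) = 21.50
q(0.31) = 2.51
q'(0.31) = -9.67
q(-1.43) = -102.07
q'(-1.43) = 1432.99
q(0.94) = 0.69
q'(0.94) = -0.72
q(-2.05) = -10.00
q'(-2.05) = -35.76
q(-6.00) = 2.80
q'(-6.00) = -11.71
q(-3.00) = -8.25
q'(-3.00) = 48.37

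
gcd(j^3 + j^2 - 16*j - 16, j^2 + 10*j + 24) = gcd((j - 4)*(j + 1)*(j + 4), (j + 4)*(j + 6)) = j + 4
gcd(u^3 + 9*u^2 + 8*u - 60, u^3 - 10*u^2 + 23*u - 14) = u - 2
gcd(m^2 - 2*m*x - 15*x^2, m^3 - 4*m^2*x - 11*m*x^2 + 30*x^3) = -m^2 + 2*m*x + 15*x^2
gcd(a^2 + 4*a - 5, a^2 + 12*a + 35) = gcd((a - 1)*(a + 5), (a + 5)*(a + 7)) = a + 5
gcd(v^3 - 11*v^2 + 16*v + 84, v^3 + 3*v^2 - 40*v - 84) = v^2 - 4*v - 12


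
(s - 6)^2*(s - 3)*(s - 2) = s^4 - 17*s^3 + 102*s^2 - 252*s + 216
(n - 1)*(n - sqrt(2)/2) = n^2 - n - sqrt(2)*n/2 + sqrt(2)/2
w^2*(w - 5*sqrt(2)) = w^3 - 5*sqrt(2)*w^2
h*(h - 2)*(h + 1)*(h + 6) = h^4 + 5*h^3 - 8*h^2 - 12*h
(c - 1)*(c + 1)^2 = c^3 + c^2 - c - 1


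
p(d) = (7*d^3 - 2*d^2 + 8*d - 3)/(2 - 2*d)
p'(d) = (21*d^2 - 4*d + 8)/(2 - 2*d) + 2*(7*d^3 - 2*d^2 + 8*d - 3)/(2 - 2*d)^2 = (-14*d^3 + 23*d^2 - 4*d + 5)/(2*(d^2 - 2*d + 1))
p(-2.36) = -18.61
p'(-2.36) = 14.46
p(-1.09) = -5.54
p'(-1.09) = 6.27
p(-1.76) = -11.13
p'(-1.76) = 10.48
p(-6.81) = -151.15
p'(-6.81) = 45.25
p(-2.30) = -17.75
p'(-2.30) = 14.06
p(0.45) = 0.76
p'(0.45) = 10.88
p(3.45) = -58.82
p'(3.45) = -25.82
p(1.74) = -28.20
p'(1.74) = -5.55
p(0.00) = -1.50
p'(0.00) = 2.50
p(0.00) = -1.50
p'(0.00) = 2.50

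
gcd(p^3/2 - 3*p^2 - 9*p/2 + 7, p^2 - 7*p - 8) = 1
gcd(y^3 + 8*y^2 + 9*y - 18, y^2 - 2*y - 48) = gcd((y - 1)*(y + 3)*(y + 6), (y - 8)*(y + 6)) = y + 6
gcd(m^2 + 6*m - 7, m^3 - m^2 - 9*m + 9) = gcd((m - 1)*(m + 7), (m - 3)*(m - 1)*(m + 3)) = m - 1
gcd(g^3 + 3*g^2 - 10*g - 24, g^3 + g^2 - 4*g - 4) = g + 2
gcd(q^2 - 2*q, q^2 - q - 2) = q - 2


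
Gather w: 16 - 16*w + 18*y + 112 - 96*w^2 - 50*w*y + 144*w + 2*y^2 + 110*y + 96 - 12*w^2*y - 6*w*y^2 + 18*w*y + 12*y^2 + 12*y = w^2*(-12*y - 96) + w*(-6*y^2 - 32*y + 128) + 14*y^2 + 140*y + 224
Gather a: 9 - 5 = 4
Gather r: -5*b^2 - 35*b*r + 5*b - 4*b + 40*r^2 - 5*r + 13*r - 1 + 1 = -5*b^2 + b + 40*r^2 + r*(8 - 35*b)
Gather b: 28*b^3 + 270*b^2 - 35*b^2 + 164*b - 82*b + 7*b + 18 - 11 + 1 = 28*b^3 + 235*b^2 + 89*b + 8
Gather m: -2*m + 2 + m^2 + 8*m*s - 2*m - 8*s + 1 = m^2 + m*(8*s - 4) - 8*s + 3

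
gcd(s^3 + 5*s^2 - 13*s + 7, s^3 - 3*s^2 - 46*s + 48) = s - 1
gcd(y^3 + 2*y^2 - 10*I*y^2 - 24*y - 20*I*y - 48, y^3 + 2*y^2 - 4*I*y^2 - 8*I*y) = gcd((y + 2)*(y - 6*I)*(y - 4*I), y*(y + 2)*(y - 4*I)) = y^2 + y*(2 - 4*I) - 8*I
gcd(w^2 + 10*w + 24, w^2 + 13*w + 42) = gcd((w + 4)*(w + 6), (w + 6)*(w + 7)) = w + 6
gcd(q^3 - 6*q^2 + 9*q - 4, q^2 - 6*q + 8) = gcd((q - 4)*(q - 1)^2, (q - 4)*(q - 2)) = q - 4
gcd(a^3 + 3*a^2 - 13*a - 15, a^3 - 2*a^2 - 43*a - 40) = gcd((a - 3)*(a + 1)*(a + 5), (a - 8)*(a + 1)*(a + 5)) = a^2 + 6*a + 5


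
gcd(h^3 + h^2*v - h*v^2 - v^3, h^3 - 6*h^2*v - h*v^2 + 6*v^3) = -h^2 + v^2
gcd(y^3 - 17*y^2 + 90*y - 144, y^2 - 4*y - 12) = y - 6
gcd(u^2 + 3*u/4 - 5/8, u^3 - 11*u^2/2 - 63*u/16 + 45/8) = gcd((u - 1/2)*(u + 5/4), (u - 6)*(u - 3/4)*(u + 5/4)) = u + 5/4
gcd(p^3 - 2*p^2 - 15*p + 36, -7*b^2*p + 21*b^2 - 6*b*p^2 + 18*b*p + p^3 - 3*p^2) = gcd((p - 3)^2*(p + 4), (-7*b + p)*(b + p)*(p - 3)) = p - 3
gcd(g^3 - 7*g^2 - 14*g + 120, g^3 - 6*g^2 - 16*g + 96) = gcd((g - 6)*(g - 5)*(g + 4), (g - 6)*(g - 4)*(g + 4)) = g^2 - 2*g - 24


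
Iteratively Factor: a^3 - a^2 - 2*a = (a + 1)*(a^2 - 2*a) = a*(a + 1)*(a - 2)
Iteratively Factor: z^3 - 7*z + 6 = (z - 2)*(z^2 + 2*z - 3) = (z - 2)*(z + 3)*(z - 1)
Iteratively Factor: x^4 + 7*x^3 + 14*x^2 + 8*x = (x + 2)*(x^3 + 5*x^2 + 4*x) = x*(x + 2)*(x^2 + 5*x + 4) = x*(x + 1)*(x + 2)*(x + 4)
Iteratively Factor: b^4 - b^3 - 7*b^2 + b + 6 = (b + 1)*(b^3 - 2*b^2 - 5*b + 6) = (b - 1)*(b + 1)*(b^2 - b - 6) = (b - 3)*(b - 1)*(b + 1)*(b + 2)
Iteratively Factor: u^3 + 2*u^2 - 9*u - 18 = (u + 3)*(u^2 - u - 6) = (u + 2)*(u + 3)*(u - 3)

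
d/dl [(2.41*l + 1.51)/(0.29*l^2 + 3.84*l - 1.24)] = (0.6989*l^2 + 9.2544*l - (0.58*l + 3.84)*(2.41*l + 1.51) - 2.9884)/(0.29*l^2 + 3.84*l - 1.24)^2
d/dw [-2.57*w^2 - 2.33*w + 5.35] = -5.14*w - 2.33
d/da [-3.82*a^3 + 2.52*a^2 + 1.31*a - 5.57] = -11.46*a^2 + 5.04*a + 1.31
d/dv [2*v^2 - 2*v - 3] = 4*v - 2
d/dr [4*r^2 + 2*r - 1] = 8*r + 2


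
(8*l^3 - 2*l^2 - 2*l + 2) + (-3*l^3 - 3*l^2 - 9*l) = 5*l^3 - 5*l^2 - 11*l + 2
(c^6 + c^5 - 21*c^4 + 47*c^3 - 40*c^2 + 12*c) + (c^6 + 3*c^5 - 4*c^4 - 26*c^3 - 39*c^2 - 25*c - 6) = 2*c^6 + 4*c^5 - 25*c^4 + 21*c^3 - 79*c^2 - 13*c - 6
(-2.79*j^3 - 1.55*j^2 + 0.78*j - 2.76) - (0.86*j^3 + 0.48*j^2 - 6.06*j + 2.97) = -3.65*j^3 - 2.03*j^2 + 6.84*j - 5.73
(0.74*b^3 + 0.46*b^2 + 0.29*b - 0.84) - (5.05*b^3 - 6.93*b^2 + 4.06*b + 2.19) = -4.31*b^3 + 7.39*b^2 - 3.77*b - 3.03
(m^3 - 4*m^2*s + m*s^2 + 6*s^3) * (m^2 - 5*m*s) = m^5 - 9*m^4*s + 21*m^3*s^2 + m^2*s^3 - 30*m*s^4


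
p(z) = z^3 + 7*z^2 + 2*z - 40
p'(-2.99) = -13.04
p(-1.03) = -35.73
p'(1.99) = 41.74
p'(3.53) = 88.80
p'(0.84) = 15.88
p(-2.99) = -10.13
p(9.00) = 1274.00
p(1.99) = -0.42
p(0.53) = -36.82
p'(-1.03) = -9.24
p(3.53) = 98.27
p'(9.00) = 371.00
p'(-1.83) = -13.57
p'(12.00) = 602.00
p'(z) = 3*z^2 + 14*z + 2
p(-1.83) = -26.35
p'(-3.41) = -10.86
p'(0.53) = 10.26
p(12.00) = 2720.00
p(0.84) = -32.79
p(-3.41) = -5.08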